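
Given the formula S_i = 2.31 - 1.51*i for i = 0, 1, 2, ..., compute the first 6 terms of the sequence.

This is an arithmetic sequence.
i=0: S_0 = 2.31 + -1.51*0 = 2.31
i=1: S_1 = 2.31 + -1.51*1 = 0.8
i=2: S_2 = 2.31 + -1.51*2 = -0.71
i=3: S_3 = 2.31 + -1.51*3 = -2.22
i=4: S_4 = 2.31 + -1.51*4 = -3.73
i=5: S_5 = 2.31 + -1.51*5 = -5.24
The first 6 terms are: [2.31, 0.8, -0.71, -2.22, -3.73, -5.24]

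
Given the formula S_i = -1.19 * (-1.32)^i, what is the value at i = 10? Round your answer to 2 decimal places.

S_10 = -1.19 * (-1.32)^10 ≈ -1.19 * 16.0598 ≈ -19.11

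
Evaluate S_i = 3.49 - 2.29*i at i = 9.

S_9 = 3.49 + -2.29*9 = 3.49 + -20.61 = -17.12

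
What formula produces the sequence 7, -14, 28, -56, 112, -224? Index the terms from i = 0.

Check ratios: -14 / 7 = -2.0
Common ratio r = -2.
First term a = 7.
Formula: S_i = 7 * (-2)^i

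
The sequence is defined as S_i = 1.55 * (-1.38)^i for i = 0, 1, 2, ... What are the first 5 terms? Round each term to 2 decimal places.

This is a geometric sequence.
i=0: S_0 = 1.55 * (-1.38)^0 = 1.55
i=1: S_1 = 1.55 * (-1.38)^1 ≈ -2.14
i=2: S_2 = 1.55 * (-1.38)^2 ≈ 2.95
i=3: S_3 = 1.55 * (-1.38)^3 ≈ -4.07
i=4: S_4 = 1.55 * (-1.38)^4 ≈ 5.62
The first 5 terms are: [1.55, -2.14, 2.95, -4.07, 5.62]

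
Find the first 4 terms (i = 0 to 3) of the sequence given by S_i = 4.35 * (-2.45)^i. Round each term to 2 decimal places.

This is a geometric sequence.
i=0: S_0 = 4.35 * (-2.45)^0 = 4.35
i=1: S_1 = 4.35 * (-2.45)^1 ≈ -10.66
i=2: S_2 = 4.35 * (-2.45)^2 ≈ 26.11
i=3: S_3 = 4.35 * (-2.45)^3 ≈ -63.97
The first 4 terms are: [4.35, -10.66, 26.11, -63.97]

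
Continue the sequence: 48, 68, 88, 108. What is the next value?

Differences: 68 - 48 = 20
This is an arithmetic sequence with common difference d = 20.
Next term = 108 + 20 = 128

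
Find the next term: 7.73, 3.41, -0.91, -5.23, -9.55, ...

Differences: 3.41 - 7.73 = -4.32
This is an arithmetic sequence with common difference d = -4.32.
Next term = -9.55 + -4.32 = -13.87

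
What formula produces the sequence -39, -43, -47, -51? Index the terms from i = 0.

Check differences: -43 - -39 = -4
-47 - -43 = -4
Common difference d = -4.
First term a = -39.
Formula: S_i = -39 - 4*i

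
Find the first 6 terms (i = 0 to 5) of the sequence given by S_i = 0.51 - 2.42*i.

This is an arithmetic sequence.
i=0: S_0 = 0.51 + -2.42*0 = 0.51
i=1: S_1 = 0.51 + -2.42*1 = -1.91
i=2: S_2 = 0.51 + -2.42*2 = -4.33
i=3: S_3 = 0.51 + -2.42*3 = -6.75
i=4: S_4 = 0.51 + -2.42*4 = -9.17
i=5: S_5 = 0.51 + -2.42*5 = -11.59
The first 6 terms are: [0.51, -1.91, -4.33, -6.75, -9.17, -11.59]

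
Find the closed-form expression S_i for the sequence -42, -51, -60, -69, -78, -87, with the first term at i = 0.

Check differences: -51 - -42 = -9
-60 - -51 = -9
Common difference d = -9.
First term a = -42.
Formula: S_i = -42 - 9*i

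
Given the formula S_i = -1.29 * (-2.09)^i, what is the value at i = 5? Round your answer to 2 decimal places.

S_5 = -1.29 * (-2.09)^5 ≈ -1.29 * -39.8778 ≈ 51.44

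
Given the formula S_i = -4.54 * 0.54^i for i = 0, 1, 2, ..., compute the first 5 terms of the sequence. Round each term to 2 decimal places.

This is a geometric sequence.
i=0: S_0 = -4.54 * 0.54^0 = -4.54
i=1: S_1 = -4.54 * 0.54^1 ≈ -2.45
i=2: S_2 = -4.54 * 0.54^2 ≈ -1.32
i=3: S_3 = -4.54 * 0.54^3 ≈ -0.71
i=4: S_4 = -4.54 * 0.54^4 ≈ -0.39
The first 5 terms are: [-4.54, -2.45, -1.32, -0.71, -0.39]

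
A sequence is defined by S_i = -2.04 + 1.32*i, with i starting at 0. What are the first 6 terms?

This is an arithmetic sequence.
i=0: S_0 = -2.04 + 1.32*0 = -2.04
i=1: S_1 = -2.04 + 1.32*1 = -0.72
i=2: S_2 = -2.04 + 1.32*2 = 0.6
i=3: S_3 = -2.04 + 1.32*3 = 1.92
i=4: S_4 = -2.04 + 1.32*4 = 3.24
i=5: S_5 = -2.04 + 1.32*5 = 4.56
The first 6 terms are: [-2.04, -0.72, 0.6, 1.92, 3.24, 4.56]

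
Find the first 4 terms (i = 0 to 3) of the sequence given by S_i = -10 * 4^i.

This is a geometric sequence.
i=0: S_0 = -10 * 4^0 = -10
i=1: S_1 = -10 * 4^1 = -40
i=2: S_2 = -10 * 4^2 = -160
i=3: S_3 = -10 * 4^3 = -640
The first 4 terms are: [-10, -40, -160, -640]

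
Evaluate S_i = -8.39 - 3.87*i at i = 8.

S_8 = -8.39 + -3.87*8 = -8.39 + -30.96 = -39.35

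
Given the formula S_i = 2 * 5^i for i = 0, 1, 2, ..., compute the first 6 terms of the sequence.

This is a geometric sequence.
i=0: S_0 = 2 * 5^0 = 2
i=1: S_1 = 2 * 5^1 = 10
i=2: S_2 = 2 * 5^2 = 50
i=3: S_3 = 2 * 5^3 = 250
i=4: S_4 = 2 * 5^4 = 1250
i=5: S_5 = 2 * 5^5 = 6250
The first 6 terms are: [2, 10, 50, 250, 1250, 6250]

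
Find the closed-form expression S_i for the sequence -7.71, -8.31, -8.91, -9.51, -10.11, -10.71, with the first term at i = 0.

Check differences: -8.31 - -7.71 = -0.6
-8.91 - -8.31 = -0.6
Common difference d = -0.6.
First term a = -7.71.
Formula: S_i = -7.71 - 0.60*i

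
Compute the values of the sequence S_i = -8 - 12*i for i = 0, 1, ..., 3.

This is an arithmetic sequence.
i=0: S_0 = -8 + -12*0 = -8
i=1: S_1 = -8 + -12*1 = -20
i=2: S_2 = -8 + -12*2 = -32
i=3: S_3 = -8 + -12*3 = -44
The first 4 terms are: [-8, -20, -32, -44]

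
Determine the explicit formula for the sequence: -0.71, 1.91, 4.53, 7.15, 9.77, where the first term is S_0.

Check differences: 1.91 - -0.71 = 2.62
4.53 - 1.91 = 2.62
Common difference d = 2.62.
First term a = -0.71.
Formula: S_i = -0.71 + 2.62*i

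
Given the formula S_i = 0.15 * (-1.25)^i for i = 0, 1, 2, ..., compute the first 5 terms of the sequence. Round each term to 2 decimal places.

This is a geometric sequence.
i=0: S_0 = 0.15 * (-1.25)^0 = 0.15
i=1: S_1 = 0.15 * (-1.25)^1 ≈ -0.19
i=2: S_2 = 0.15 * (-1.25)^2 ≈ 0.23
i=3: S_3 = 0.15 * (-1.25)^3 ≈ -0.29
i=4: S_4 = 0.15 * (-1.25)^4 ≈ 0.37
The first 5 terms are: [0.15, -0.19, 0.23, -0.29, 0.37]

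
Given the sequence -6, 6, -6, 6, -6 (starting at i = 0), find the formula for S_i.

Check ratios: 6 / -6 = -1.0
Common ratio r = -1.
First term a = -6.
Formula: S_i = -6 * (-1)^i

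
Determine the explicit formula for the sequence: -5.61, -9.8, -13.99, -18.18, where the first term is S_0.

Check differences: -9.8 - -5.61 = -4.19
-13.99 - -9.8 = -4.19
Common difference d = -4.19.
First term a = -5.61.
Formula: S_i = -5.61 - 4.19*i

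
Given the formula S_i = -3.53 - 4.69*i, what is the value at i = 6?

S_6 = -3.53 + -4.69*6 = -3.53 + -28.14 = -31.67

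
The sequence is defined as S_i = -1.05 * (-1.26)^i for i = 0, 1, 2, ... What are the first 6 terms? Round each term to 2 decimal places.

This is a geometric sequence.
i=0: S_0 = -1.05 * (-1.26)^0 = -1.05
i=1: S_1 = -1.05 * (-1.26)^1 ≈ 1.32
i=2: S_2 = -1.05 * (-1.26)^2 ≈ -1.67
i=3: S_3 = -1.05 * (-1.26)^3 ≈ 2.1
i=4: S_4 = -1.05 * (-1.26)^4 ≈ -2.65
i=5: S_5 = -1.05 * (-1.26)^5 ≈ 3.33
The first 6 terms are: [-1.05, 1.32, -1.67, 2.1, -2.65, 3.33]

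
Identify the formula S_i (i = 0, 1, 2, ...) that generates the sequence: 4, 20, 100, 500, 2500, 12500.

Check ratios: 20 / 4 = 5.0
Common ratio r = 5.
First term a = 4.
Formula: S_i = 4 * 5^i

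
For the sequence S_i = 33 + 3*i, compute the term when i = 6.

S_6 = 33 + 3*6 = 33 + 18 = 51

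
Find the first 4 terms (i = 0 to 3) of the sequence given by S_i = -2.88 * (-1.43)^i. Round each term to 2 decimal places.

This is a geometric sequence.
i=0: S_0 = -2.88 * (-1.43)^0 = -2.88
i=1: S_1 = -2.88 * (-1.43)^1 ≈ 4.12
i=2: S_2 = -2.88 * (-1.43)^2 ≈ -5.89
i=3: S_3 = -2.88 * (-1.43)^3 ≈ 8.42
The first 4 terms are: [-2.88, 4.12, -5.89, 8.42]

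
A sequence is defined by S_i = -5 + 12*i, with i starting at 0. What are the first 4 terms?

This is an arithmetic sequence.
i=0: S_0 = -5 + 12*0 = -5
i=1: S_1 = -5 + 12*1 = 7
i=2: S_2 = -5 + 12*2 = 19
i=3: S_3 = -5 + 12*3 = 31
The first 4 terms are: [-5, 7, 19, 31]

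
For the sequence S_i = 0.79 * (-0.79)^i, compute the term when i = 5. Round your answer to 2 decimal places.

S_5 = 0.79 * (-0.79)^5 ≈ 0.79 * -0.3077 ≈ -0.24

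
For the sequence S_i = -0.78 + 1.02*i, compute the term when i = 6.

S_6 = -0.78 + 1.02*6 = -0.78 + 6.12 = 5.34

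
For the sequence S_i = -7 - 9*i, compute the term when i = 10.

S_10 = -7 + -9*10 = -7 + -90 = -97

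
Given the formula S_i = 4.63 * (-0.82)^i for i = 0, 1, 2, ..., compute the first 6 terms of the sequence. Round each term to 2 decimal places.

This is a geometric sequence.
i=0: S_0 = 4.63 * (-0.82)^0 = 4.63
i=1: S_1 = 4.63 * (-0.82)^1 ≈ -3.8
i=2: S_2 = 4.63 * (-0.82)^2 ≈ 3.11
i=3: S_3 = 4.63 * (-0.82)^3 ≈ -2.55
i=4: S_4 = 4.63 * (-0.82)^4 ≈ 2.09
i=5: S_5 = 4.63 * (-0.82)^5 ≈ -1.72
The first 6 terms are: [4.63, -3.8, 3.11, -2.55, 2.09, -1.72]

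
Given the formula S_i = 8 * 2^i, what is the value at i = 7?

S_7 = 8 * 2^7 = 8 * 128 = 1024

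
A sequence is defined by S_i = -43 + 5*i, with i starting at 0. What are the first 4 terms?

This is an arithmetic sequence.
i=0: S_0 = -43 + 5*0 = -43
i=1: S_1 = -43 + 5*1 = -38
i=2: S_2 = -43 + 5*2 = -33
i=3: S_3 = -43 + 5*3 = -28
The first 4 terms are: [-43, -38, -33, -28]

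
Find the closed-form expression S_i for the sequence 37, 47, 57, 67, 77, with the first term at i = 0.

Check differences: 47 - 37 = 10
57 - 47 = 10
Common difference d = 10.
First term a = 37.
Formula: S_i = 37 + 10*i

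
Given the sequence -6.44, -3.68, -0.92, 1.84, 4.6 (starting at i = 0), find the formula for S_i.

Check differences: -3.68 - -6.44 = 2.76
-0.92 - -3.68 = 2.76
Common difference d = 2.76.
First term a = -6.44.
Formula: S_i = -6.44 + 2.76*i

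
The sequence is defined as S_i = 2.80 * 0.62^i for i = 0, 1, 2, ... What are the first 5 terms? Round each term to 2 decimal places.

This is a geometric sequence.
i=0: S_0 = 2.8 * 0.62^0 = 2.8
i=1: S_1 = 2.8 * 0.62^1 ≈ 1.74
i=2: S_2 = 2.8 * 0.62^2 ≈ 1.08
i=3: S_3 = 2.8 * 0.62^3 ≈ 0.67
i=4: S_4 = 2.8 * 0.62^4 ≈ 0.41
The first 5 terms are: [2.8, 1.74, 1.08, 0.67, 0.41]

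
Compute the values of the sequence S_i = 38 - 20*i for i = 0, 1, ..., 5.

This is an arithmetic sequence.
i=0: S_0 = 38 + -20*0 = 38
i=1: S_1 = 38 + -20*1 = 18
i=2: S_2 = 38 + -20*2 = -2
i=3: S_3 = 38 + -20*3 = -22
i=4: S_4 = 38 + -20*4 = -42
i=5: S_5 = 38 + -20*5 = -62
The first 6 terms are: [38, 18, -2, -22, -42, -62]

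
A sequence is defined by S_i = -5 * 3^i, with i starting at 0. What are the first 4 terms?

This is a geometric sequence.
i=0: S_0 = -5 * 3^0 = -5
i=1: S_1 = -5 * 3^1 = -15
i=2: S_2 = -5 * 3^2 = -45
i=3: S_3 = -5 * 3^3 = -135
The first 4 terms are: [-5, -15, -45, -135]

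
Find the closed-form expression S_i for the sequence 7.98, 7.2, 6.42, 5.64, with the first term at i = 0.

Check differences: 7.2 - 7.98 = -0.78
6.42 - 7.2 = -0.78
Common difference d = -0.78.
First term a = 7.98.
Formula: S_i = 7.98 - 0.78*i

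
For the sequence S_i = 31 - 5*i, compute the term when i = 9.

S_9 = 31 + -5*9 = 31 + -45 = -14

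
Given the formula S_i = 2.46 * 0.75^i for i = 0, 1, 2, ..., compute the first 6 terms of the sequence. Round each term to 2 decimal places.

This is a geometric sequence.
i=0: S_0 = 2.46 * 0.75^0 = 2.46
i=1: S_1 = 2.46 * 0.75^1 ≈ 1.85
i=2: S_2 = 2.46 * 0.75^2 ≈ 1.38
i=3: S_3 = 2.46 * 0.75^3 ≈ 1.04
i=4: S_4 = 2.46 * 0.75^4 ≈ 0.78
i=5: S_5 = 2.46 * 0.75^5 ≈ 0.58
The first 6 terms are: [2.46, 1.85, 1.38, 1.04, 0.78, 0.58]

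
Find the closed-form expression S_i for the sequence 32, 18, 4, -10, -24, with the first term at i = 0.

Check differences: 18 - 32 = -14
4 - 18 = -14
Common difference d = -14.
First term a = 32.
Formula: S_i = 32 - 14*i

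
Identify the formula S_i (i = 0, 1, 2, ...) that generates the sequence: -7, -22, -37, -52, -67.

Check differences: -22 - -7 = -15
-37 - -22 = -15
Common difference d = -15.
First term a = -7.
Formula: S_i = -7 - 15*i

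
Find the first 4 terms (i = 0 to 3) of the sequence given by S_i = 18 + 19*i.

This is an arithmetic sequence.
i=0: S_0 = 18 + 19*0 = 18
i=1: S_1 = 18 + 19*1 = 37
i=2: S_2 = 18 + 19*2 = 56
i=3: S_3 = 18 + 19*3 = 75
The first 4 terms are: [18, 37, 56, 75]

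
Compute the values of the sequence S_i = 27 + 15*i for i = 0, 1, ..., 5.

This is an arithmetic sequence.
i=0: S_0 = 27 + 15*0 = 27
i=1: S_1 = 27 + 15*1 = 42
i=2: S_2 = 27 + 15*2 = 57
i=3: S_3 = 27 + 15*3 = 72
i=4: S_4 = 27 + 15*4 = 87
i=5: S_5 = 27 + 15*5 = 102
The first 6 terms are: [27, 42, 57, 72, 87, 102]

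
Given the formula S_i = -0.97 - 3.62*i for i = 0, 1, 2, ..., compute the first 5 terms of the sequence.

This is an arithmetic sequence.
i=0: S_0 = -0.97 + -3.62*0 = -0.97
i=1: S_1 = -0.97 + -3.62*1 = -4.59
i=2: S_2 = -0.97 + -3.62*2 = -8.21
i=3: S_3 = -0.97 + -3.62*3 = -11.83
i=4: S_4 = -0.97 + -3.62*4 = -15.45
The first 5 terms are: [-0.97, -4.59, -8.21, -11.83, -15.45]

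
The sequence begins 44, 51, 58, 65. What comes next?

Differences: 51 - 44 = 7
This is an arithmetic sequence with common difference d = 7.
Next term = 65 + 7 = 72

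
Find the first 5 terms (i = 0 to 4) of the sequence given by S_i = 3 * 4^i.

This is a geometric sequence.
i=0: S_0 = 3 * 4^0 = 3
i=1: S_1 = 3 * 4^1 = 12
i=2: S_2 = 3 * 4^2 = 48
i=3: S_3 = 3 * 4^3 = 192
i=4: S_4 = 3 * 4^4 = 768
The first 5 terms are: [3, 12, 48, 192, 768]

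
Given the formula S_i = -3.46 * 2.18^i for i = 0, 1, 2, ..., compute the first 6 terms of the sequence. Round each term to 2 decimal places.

This is a geometric sequence.
i=0: S_0 = -3.46 * 2.18^0 = -3.46
i=1: S_1 = -3.46 * 2.18^1 ≈ -7.54
i=2: S_2 = -3.46 * 2.18^2 ≈ -16.44
i=3: S_3 = -3.46 * 2.18^3 ≈ -35.85
i=4: S_4 = -3.46 * 2.18^4 ≈ -78.15
i=5: S_5 = -3.46 * 2.18^5 ≈ -170.36
The first 6 terms are: [-3.46, -7.54, -16.44, -35.85, -78.15, -170.36]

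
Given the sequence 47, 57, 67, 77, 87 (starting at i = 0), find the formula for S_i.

Check differences: 57 - 47 = 10
67 - 57 = 10
Common difference d = 10.
First term a = 47.
Formula: S_i = 47 + 10*i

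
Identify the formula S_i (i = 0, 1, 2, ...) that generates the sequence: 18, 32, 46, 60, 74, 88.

Check differences: 32 - 18 = 14
46 - 32 = 14
Common difference d = 14.
First term a = 18.
Formula: S_i = 18 + 14*i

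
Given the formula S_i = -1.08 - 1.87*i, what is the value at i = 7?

S_7 = -1.08 + -1.87*7 = -1.08 + -13.09 = -14.17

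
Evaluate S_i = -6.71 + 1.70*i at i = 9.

S_9 = -6.71 + 1.7*9 = -6.71 + 15.3 = 8.59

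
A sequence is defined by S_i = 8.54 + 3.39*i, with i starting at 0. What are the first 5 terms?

This is an arithmetic sequence.
i=0: S_0 = 8.54 + 3.39*0 = 8.54
i=1: S_1 = 8.54 + 3.39*1 = 11.93
i=2: S_2 = 8.54 + 3.39*2 = 15.32
i=3: S_3 = 8.54 + 3.39*3 = 18.71
i=4: S_4 = 8.54 + 3.39*4 = 22.1
The first 5 terms are: [8.54, 11.93, 15.32, 18.71, 22.1]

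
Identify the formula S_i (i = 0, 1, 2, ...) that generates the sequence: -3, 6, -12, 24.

Check ratios: 6 / -3 = -2.0
Common ratio r = -2.
First term a = -3.
Formula: S_i = -3 * (-2)^i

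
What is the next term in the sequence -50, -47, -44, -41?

Differences: -47 - -50 = 3
This is an arithmetic sequence with common difference d = 3.
Next term = -41 + 3 = -38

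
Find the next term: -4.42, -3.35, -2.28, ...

Differences: -3.35 - -4.42 = 1.07
This is an arithmetic sequence with common difference d = 1.07.
Next term = -2.28 + 1.07 = -1.21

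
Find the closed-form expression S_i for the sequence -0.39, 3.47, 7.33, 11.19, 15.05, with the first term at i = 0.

Check differences: 3.47 - -0.39 = 3.86
7.33 - 3.47 = 3.86
Common difference d = 3.86.
First term a = -0.39.
Formula: S_i = -0.39 + 3.86*i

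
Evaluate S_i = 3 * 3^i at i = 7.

S_7 = 3 * 3^7 = 3 * 2187 = 6561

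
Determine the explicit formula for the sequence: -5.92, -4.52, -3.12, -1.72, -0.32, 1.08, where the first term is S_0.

Check differences: -4.52 - -5.92 = 1.4
-3.12 - -4.52 = 1.4
Common difference d = 1.4.
First term a = -5.92.
Formula: S_i = -5.92 + 1.40*i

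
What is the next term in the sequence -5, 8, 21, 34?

Differences: 8 - -5 = 13
This is an arithmetic sequence with common difference d = 13.
Next term = 34 + 13 = 47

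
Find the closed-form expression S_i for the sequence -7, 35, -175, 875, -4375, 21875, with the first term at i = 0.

Check ratios: 35 / -7 = -5.0
Common ratio r = -5.
First term a = -7.
Formula: S_i = -7 * (-5)^i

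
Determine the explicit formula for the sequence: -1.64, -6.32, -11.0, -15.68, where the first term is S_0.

Check differences: -6.32 - -1.64 = -4.68
-11.0 - -6.32 = -4.68
Common difference d = -4.68.
First term a = -1.64.
Formula: S_i = -1.64 - 4.68*i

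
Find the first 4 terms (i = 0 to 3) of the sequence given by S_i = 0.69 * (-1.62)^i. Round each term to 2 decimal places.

This is a geometric sequence.
i=0: S_0 = 0.69 * (-1.62)^0 = 0.69
i=1: S_1 = 0.69 * (-1.62)^1 ≈ -1.12
i=2: S_2 = 0.69 * (-1.62)^2 ≈ 1.81
i=3: S_3 = 0.69 * (-1.62)^3 ≈ -2.93
The first 4 terms are: [0.69, -1.12, 1.81, -2.93]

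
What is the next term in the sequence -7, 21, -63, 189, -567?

Ratios: 21 / -7 = -3.0
This is a geometric sequence with common ratio r = -3.
Next term = -567 * -3 = 1701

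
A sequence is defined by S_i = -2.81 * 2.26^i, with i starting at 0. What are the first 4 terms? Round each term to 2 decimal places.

This is a geometric sequence.
i=0: S_0 = -2.81 * 2.26^0 = -2.81
i=1: S_1 = -2.81 * 2.26^1 ≈ -6.35
i=2: S_2 = -2.81 * 2.26^2 ≈ -14.35
i=3: S_3 = -2.81 * 2.26^3 ≈ -32.44
The first 4 terms are: [-2.81, -6.35, -14.35, -32.44]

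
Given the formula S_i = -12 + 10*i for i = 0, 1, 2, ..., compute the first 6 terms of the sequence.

This is an arithmetic sequence.
i=0: S_0 = -12 + 10*0 = -12
i=1: S_1 = -12 + 10*1 = -2
i=2: S_2 = -12 + 10*2 = 8
i=3: S_3 = -12 + 10*3 = 18
i=4: S_4 = -12 + 10*4 = 28
i=5: S_5 = -12 + 10*5 = 38
The first 6 terms are: [-12, -2, 8, 18, 28, 38]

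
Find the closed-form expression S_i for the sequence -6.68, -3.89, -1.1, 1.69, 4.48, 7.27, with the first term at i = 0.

Check differences: -3.89 - -6.68 = 2.79
-1.1 - -3.89 = 2.79
Common difference d = 2.79.
First term a = -6.68.
Formula: S_i = -6.68 + 2.79*i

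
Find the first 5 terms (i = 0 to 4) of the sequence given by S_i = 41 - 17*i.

This is an arithmetic sequence.
i=0: S_0 = 41 + -17*0 = 41
i=1: S_1 = 41 + -17*1 = 24
i=2: S_2 = 41 + -17*2 = 7
i=3: S_3 = 41 + -17*3 = -10
i=4: S_4 = 41 + -17*4 = -27
The first 5 terms are: [41, 24, 7, -10, -27]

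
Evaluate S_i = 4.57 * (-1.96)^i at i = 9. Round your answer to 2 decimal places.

S_9 = 4.57 * (-1.96)^9 ≈ 4.57 * -426.8789 ≈ -1950.84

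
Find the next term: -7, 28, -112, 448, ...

Ratios: 28 / -7 = -4.0
This is a geometric sequence with common ratio r = -4.
Next term = 448 * -4 = -1792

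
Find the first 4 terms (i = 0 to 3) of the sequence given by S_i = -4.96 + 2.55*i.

This is an arithmetic sequence.
i=0: S_0 = -4.96 + 2.55*0 = -4.96
i=1: S_1 = -4.96 + 2.55*1 = -2.41
i=2: S_2 = -4.96 + 2.55*2 = 0.14
i=3: S_3 = -4.96 + 2.55*3 = 2.69
The first 4 terms are: [-4.96, -2.41, 0.14, 2.69]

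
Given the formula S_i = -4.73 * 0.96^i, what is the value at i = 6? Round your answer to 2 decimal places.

S_6 = -4.73 * 0.96^6 ≈ -4.73 * 0.7828 ≈ -3.7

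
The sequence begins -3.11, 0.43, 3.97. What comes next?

Differences: 0.43 - -3.11 = 3.54
This is an arithmetic sequence with common difference d = 3.54.
Next term = 3.97 + 3.54 = 7.51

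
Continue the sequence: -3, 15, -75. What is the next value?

Ratios: 15 / -3 = -5.0
This is a geometric sequence with common ratio r = -5.
Next term = -75 * -5 = 375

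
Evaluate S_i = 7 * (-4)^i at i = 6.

S_6 = 7 * (-4)^6 = 7 * 4096 = 28672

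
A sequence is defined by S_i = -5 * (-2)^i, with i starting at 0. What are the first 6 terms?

This is a geometric sequence.
i=0: S_0 = -5 * (-2)^0 = -5
i=1: S_1 = -5 * (-2)^1 = 10
i=2: S_2 = -5 * (-2)^2 = -20
i=3: S_3 = -5 * (-2)^3 = 40
i=4: S_4 = -5 * (-2)^4 = -80
i=5: S_5 = -5 * (-2)^5 = 160
The first 6 terms are: [-5, 10, -20, 40, -80, 160]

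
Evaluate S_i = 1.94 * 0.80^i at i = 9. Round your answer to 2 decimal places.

S_9 = 1.94 * 0.8^9 ≈ 1.94 * 0.1342 ≈ 0.26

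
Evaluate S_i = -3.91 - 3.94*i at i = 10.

S_10 = -3.91 + -3.94*10 = -3.91 + -39.4 = -43.31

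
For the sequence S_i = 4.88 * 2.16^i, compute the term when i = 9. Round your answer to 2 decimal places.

S_9 = 4.88 * 2.16^9 ≈ 4.88 * 1023.4904 ≈ 4994.63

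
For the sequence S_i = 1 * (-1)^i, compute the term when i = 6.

S_6 = 1 * (-1)^6 = 1 * 1 = 1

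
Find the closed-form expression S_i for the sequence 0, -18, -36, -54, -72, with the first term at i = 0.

Check differences: -18 - 0 = -18
-36 - -18 = -18
Common difference d = -18.
First term a = 0.
Formula: S_i = 0 - 18*i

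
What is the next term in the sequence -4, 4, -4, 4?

Ratios: 4 / -4 = -1.0
This is a geometric sequence with common ratio r = -1.
Next term = 4 * -1 = -4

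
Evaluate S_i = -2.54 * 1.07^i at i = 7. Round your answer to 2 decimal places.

S_7 = -2.54 * 1.07^7 ≈ -2.54 * 1.6058 ≈ -4.08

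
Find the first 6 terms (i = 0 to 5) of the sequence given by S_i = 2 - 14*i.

This is an arithmetic sequence.
i=0: S_0 = 2 + -14*0 = 2
i=1: S_1 = 2 + -14*1 = -12
i=2: S_2 = 2 + -14*2 = -26
i=3: S_3 = 2 + -14*3 = -40
i=4: S_4 = 2 + -14*4 = -54
i=5: S_5 = 2 + -14*5 = -68
The first 6 terms are: [2, -12, -26, -40, -54, -68]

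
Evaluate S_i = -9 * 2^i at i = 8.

S_8 = -9 * 2^8 = -9 * 256 = -2304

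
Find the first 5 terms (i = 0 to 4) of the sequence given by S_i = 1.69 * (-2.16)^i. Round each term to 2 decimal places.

This is a geometric sequence.
i=0: S_0 = 1.69 * (-2.16)^0 = 1.69
i=1: S_1 = 1.69 * (-2.16)^1 ≈ -3.65
i=2: S_2 = 1.69 * (-2.16)^2 ≈ 7.88
i=3: S_3 = 1.69 * (-2.16)^3 ≈ -17.03
i=4: S_4 = 1.69 * (-2.16)^4 ≈ 36.79
The first 5 terms are: [1.69, -3.65, 7.88, -17.03, 36.79]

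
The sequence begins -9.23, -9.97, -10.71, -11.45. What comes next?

Differences: -9.97 - -9.23 = -0.74
This is an arithmetic sequence with common difference d = -0.74.
Next term = -11.45 + -0.74 = -12.19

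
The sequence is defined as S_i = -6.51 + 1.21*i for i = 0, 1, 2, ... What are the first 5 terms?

This is an arithmetic sequence.
i=0: S_0 = -6.51 + 1.21*0 = -6.51
i=1: S_1 = -6.51 + 1.21*1 = -5.3
i=2: S_2 = -6.51 + 1.21*2 = -4.09
i=3: S_3 = -6.51 + 1.21*3 = -2.88
i=4: S_4 = -6.51 + 1.21*4 = -1.67
The first 5 terms are: [-6.51, -5.3, -4.09, -2.88, -1.67]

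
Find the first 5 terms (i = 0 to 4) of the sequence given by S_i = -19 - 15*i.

This is an arithmetic sequence.
i=0: S_0 = -19 + -15*0 = -19
i=1: S_1 = -19 + -15*1 = -34
i=2: S_2 = -19 + -15*2 = -49
i=3: S_3 = -19 + -15*3 = -64
i=4: S_4 = -19 + -15*4 = -79
The first 5 terms are: [-19, -34, -49, -64, -79]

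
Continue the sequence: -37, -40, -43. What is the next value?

Differences: -40 - -37 = -3
This is an arithmetic sequence with common difference d = -3.
Next term = -43 + -3 = -46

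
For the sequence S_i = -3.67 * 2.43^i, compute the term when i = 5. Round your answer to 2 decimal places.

S_5 = -3.67 * 2.43^5 ≈ -3.67 * 84.72886 ≈ -310.95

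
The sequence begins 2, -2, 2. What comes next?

Ratios: -2 / 2 = -1.0
This is a geometric sequence with common ratio r = -1.
Next term = 2 * -1 = -2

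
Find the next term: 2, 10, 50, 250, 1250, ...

Ratios: 10 / 2 = 5.0
This is a geometric sequence with common ratio r = 5.
Next term = 1250 * 5 = 6250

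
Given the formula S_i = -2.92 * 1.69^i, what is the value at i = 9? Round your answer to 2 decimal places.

S_9 = -2.92 * 1.69^9 ≈ -2.92 * 112.4554 ≈ -328.37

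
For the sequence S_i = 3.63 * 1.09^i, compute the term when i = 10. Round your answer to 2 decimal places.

S_10 = 3.63 * 1.09^10 ≈ 3.63 * 2.3674 ≈ 8.59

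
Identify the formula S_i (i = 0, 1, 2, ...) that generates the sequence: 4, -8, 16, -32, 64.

Check ratios: -8 / 4 = -2.0
Common ratio r = -2.
First term a = 4.
Formula: S_i = 4 * (-2)^i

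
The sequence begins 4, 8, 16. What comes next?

Ratios: 8 / 4 = 2.0
This is a geometric sequence with common ratio r = 2.
Next term = 16 * 2 = 32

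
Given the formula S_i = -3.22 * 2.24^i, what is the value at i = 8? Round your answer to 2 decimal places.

S_8 = -3.22 * 2.24^8 ≈ -3.22 * 633.8466 ≈ -2040.99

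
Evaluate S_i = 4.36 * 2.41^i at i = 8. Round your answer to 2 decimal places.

S_8 = 4.36 * 2.41^8 ≈ 4.36 * 1137.9845 ≈ 4961.61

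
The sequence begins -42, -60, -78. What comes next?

Differences: -60 - -42 = -18
This is an arithmetic sequence with common difference d = -18.
Next term = -78 + -18 = -96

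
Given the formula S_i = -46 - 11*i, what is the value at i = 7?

S_7 = -46 + -11*7 = -46 + -77 = -123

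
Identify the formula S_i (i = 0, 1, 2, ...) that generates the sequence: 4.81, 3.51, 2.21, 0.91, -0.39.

Check differences: 3.51 - 4.81 = -1.3
2.21 - 3.51 = -1.3
Common difference d = -1.3.
First term a = 4.81.
Formula: S_i = 4.81 - 1.30*i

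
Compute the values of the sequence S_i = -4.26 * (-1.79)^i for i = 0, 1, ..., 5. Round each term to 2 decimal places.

This is a geometric sequence.
i=0: S_0 = -4.26 * (-1.79)^0 = -4.26
i=1: S_1 = -4.26 * (-1.79)^1 ≈ 7.63
i=2: S_2 = -4.26 * (-1.79)^2 ≈ -13.65
i=3: S_3 = -4.26 * (-1.79)^3 ≈ 24.43
i=4: S_4 = -4.26 * (-1.79)^4 ≈ -43.73
i=5: S_5 = -4.26 * (-1.79)^5 ≈ 78.28
The first 6 terms are: [-4.26, 7.63, -13.65, 24.43, -43.73, 78.28]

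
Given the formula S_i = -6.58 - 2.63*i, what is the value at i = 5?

S_5 = -6.58 + -2.63*5 = -6.58 + -13.15 = -19.73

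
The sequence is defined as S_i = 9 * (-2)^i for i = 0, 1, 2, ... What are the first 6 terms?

This is a geometric sequence.
i=0: S_0 = 9 * (-2)^0 = 9
i=1: S_1 = 9 * (-2)^1 = -18
i=2: S_2 = 9 * (-2)^2 = 36
i=3: S_3 = 9 * (-2)^3 = -72
i=4: S_4 = 9 * (-2)^4 = 144
i=5: S_5 = 9 * (-2)^5 = -288
The first 6 terms are: [9, -18, 36, -72, 144, -288]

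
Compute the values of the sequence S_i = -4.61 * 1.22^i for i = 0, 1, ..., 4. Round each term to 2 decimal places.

This is a geometric sequence.
i=0: S_0 = -4.61 * 1.22^0 = -4.61
i=1: S_1 = -4.61 * 1.22^1 ≈ -5.62
i=2: S_2 = -4.61 * 1.22^2 ≈ -6.86
i=3: S_3 = -4.61 * 1.22^3 ≈ -8.37
i=4: S_4 = -4.61 * 1.22^4 ≈ -10.21
The first 5 terms are: [-4.61, -5.62, -6.86, -8.37, -10.21]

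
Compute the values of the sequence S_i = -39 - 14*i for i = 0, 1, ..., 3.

This is an arithmetic sequence.
i=0: S_0 = -39 + -14*0 = -39
i=1: S_1 = -39 + -14*1 = -53
i=2: S_2 = -39 + -14*2 = -67
i=3: S_3 = -39 + -14*3 = -81
The first 4 terms are: [-39, -53, -67, -81]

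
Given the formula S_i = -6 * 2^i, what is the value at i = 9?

S_9 = -6 * 2^9 = -6 * 512 = -3072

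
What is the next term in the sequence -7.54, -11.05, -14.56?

Differences: -11.05 - -7.54 = -3.51
This is an arithmetic sequence with common difference d = -3.51.
Next term = -14.56 + -3.51 = -18.07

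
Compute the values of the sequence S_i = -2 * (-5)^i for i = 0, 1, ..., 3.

This is a geometric sequence.
i=0: S_0 = -2 * (-5)^0 = -2
i=1: S_1 = -2 * (-5)^1 = 10
i=2: S_2 = -2 * (-5)^2 = -50
i=3: S_3 = -2 * (-5)^3 = 250
The first 4 terms are: [-2, 10, -50, 250]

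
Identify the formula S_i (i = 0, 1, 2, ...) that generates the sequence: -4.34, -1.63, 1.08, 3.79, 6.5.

Check differences: -1.63 - -4.34 = 2.71
1.08 - -1.63 = 2.71
Common difference d = 2.71.
First term a = -4.34.
Formula: S_i = -4.34 + 2.71*i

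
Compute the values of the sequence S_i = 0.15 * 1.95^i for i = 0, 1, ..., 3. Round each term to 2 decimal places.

This is a geometric sequence.
i=0: S_0 = 0.15 * 1.95^0 = 0.15
i=1: S_1 = 0.15 * 1.95^1 ≈ 0.29
i=2: S_2 = 0.15 * 1.95^2 ≈ 0.57
i=3: S_3 = 0.15 * 1.95^3 ≈ 1.11
The first 4 terms are: [0.15, 0.29, 0.57, 1.11]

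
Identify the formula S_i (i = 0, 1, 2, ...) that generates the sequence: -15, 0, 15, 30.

Check differences: 0 - -15 = 15
15 - 0 = 15
Common difference d = 15.
First term a = -15.
Formula: S_i = -15 + 15*i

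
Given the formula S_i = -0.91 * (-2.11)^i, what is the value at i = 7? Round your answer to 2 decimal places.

S_7 = -0.91 * (-2.11)^7 ≈ -0.91 * -186.1989 ≈ 169.44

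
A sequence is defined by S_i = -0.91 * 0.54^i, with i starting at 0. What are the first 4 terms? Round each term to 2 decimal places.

This is a geometric sequence.
i=0: S_0 = -0.91 * 0.54^0 = -0.91
i=1: S_1 = -0.91 * 0.54^1 ≈ -0.49
i=2: S_2 = -0.91 * 0.54^2 ≈ -0.27
i=3: S_3 = -0.91 * 0.54^3 ≈ -0.14
The first 4 terms are: [-0.91, -0.49, -0.27, -0.14]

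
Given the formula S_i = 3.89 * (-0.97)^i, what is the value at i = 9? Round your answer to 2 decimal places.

S_9 = 3.89 * (-0.97)^9 ≈ 3.89 * -0.7602 ≈ -2.96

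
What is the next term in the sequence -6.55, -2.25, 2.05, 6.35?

Differences: -2.25 - -6.55 = 4.3
This is an arithmetic sequence with common difference d = 4.3.
Next term = 6.35 + 4.3 = 10.65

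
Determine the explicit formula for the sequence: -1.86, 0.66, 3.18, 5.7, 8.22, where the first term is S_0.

Check differences: 0.66 - -1.86 = 2.52
3.18 - 0.66 = 2.52
Common difference d = 2.52.
First term a = -1.86.
Formula: S_i = -1.86 + 2.52*i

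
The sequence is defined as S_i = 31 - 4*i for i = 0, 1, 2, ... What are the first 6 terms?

This is an arithmetic sequence.
i=0: S_0 = 31 + -4*0 = 31
i=1: S_1 = 31 + -4*1 = 27
i=2: S_2 = 31 + -4*2 = 23
i=3: S_3 = 31 + -4*3 = 19
i=4: S_4 = 31 + -4*4 = 15
i=5: S_5 = 31 + -4*5 = 11
The first 6 terms are: [31, 27, 23, 19, 15, 11]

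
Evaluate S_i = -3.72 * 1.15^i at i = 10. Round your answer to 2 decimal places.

S_10 = -3.72 * 1.15^10 ≈ -3.72 * 4.0456 ≈ -15.05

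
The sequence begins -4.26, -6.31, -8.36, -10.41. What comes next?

Differences: -6.31 - -4.26 = -2.05
This is an arithmetic sequence with common difference d = -2.05.
Next term = -10.41 + -2.05 = -12.46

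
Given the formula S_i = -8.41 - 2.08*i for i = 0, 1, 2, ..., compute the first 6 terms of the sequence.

This is an arithmetic sequence.
i=0: S_0 = -8.41 + -2.08*0 = -8.41
i=1: S_1 = -8.41 + -2.08*1 = -10.49
i=2: S_2 = -8.41 + -2.08*2 = -12.57
i=3: S_3 = -8.41 + -2.08*3 = -14.65
i=4: S_4 = -8.41 + -2.08*4 = -16.73
i=5: S_5 = -8.41 + -2.08*5 = -18.81
The first 6 terms are: [-8.41, -10.49, -12.57, -14.65, -16.73, -18.81]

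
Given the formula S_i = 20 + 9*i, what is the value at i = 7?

S_7 = 20 + 9*7 = 20 + 63 = 83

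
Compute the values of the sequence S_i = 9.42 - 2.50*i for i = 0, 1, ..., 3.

This is an arithmetic sequence.
i=0: S_0 = 9.42 + -2.5*0 = 9.42
i=1: S_1 = 9.42 + -2.5*1 = 6.92
i=2: S_2 = 9.42 + -2.5*2 = 4.42
i=3: S_3 = 9.42 + -2.5*3 = 1.92
The first 4 terms are: [9.42, 6.92, 4.42, 1.92]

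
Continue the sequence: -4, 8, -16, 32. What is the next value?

Ratios: 8 / -4 = -2.0
This is a geometric sequence with common ratio r = -2.
Next term = 32 * -2 = -64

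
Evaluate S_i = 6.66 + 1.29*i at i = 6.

S_6 = 6.66 + 1.29*6 = 6.66 + 7.74 = 14.4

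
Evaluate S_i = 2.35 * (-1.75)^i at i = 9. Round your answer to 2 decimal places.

S_9 = 2.35 * (-1.75)^9 ≈ 2.35 * -153.9368 ≈ -361.75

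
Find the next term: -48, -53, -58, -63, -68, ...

Differences: -53 - -48 = -5
This is an arithmetic sequence with common difference d = -5.
Next term = -68 + -5 = -73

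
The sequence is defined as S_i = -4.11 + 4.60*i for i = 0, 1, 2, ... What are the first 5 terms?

This is an arithmetic sequence.
i=0: S_0 = -4.11 + 4.6*0 = -4.11
i=1: S_1 = -4.11 + 4.6*1 = 0.49
i=2: S_2 = -4.11 + 4.6*2 = 5.09
i=3: S_3 = -4.11 + 4.6*3 = 9.69
i=4: S_4 = -4.11 + 4.6*4 = 14.29
The first 5 terms are: [-4.11, 0.49, 5.09, 9.69, 14.29]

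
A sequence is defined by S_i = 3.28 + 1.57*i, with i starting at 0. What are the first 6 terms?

This is an arithmetic sequence.
i=0: S_0 = 3.28 + 1.57*0 = 3.28
i=1: S_1 = 3.28 + 1.57*1 = 4.85
i=2: S_2 = 3.28 + 1.57*2 = 6.42
i=3: S_3 = 3.28 + 1.57*3 = 7.99
i=4: S_4 = 3.28 + 1.57*4 = 9.56
i=5: S_5 = 3.28 + 1.57*5 = 11.13
The first 6 terms are: [3.28, 4.85, 6.42, 7.99, 9.56, 11.13]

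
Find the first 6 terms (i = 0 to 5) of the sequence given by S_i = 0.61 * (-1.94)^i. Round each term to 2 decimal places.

This is a geometric sequence.
i=0: S_0 = 0.61 * (-1.94)^0 = 0.61
i=1: S_1 = 0.61 * (-1.94)^1 ≈ -1.18
i=2: S_2 = 0.61 * (-1.94)^2 ≈ 2.3
i=3: S_3 = 0.61 * (-1.94)^3 ≈ -4.45
i=4: S_4 = 0.61 * (-1.94)^4 ≈ 8.64
i=5: S_5 = 0.61 * (-1.94)^5 ≈ -16.76
The first 6 terms are: [0.61, -1.18, 2.3, -4.45, 8.64, -16.76]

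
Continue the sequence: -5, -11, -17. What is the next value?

Differences: -11 - -5 = -6
This is an arithmetic sequence with common difference d = -6.
Next term = -17 + -6 = -23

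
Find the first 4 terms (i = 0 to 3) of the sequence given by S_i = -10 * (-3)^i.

This is a geometric sequence.
i=0: S_0 = -10 * (-3)^0 = -10
i=1: S_1 = -10 * (-3)^1 = 30
i=2: S_2 = -10 * (-3)^2 = -90
i=3: S_3 = -10 * (-3)^3 = 270
The first 4 terms are: [-10, 30, -90, 270]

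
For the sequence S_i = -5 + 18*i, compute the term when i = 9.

S_9 = -5 + 18*9 = -5 + 162 = 157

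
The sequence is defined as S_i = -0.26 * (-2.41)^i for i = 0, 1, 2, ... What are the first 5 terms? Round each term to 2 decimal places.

This is a geometric sequence.
i=0: S_0 = -0.26 * (-2.41)^0 = -0.26
i=1: S_1 = -0.26 * (-2.41)^1 ≈ 0.63
i=2: S_2 = -0.26 * (-2.41)^2 ≈ -1.51
i=3: S_3 = -0.26 * (-2.41)^3 ≈ 3.64
i=4: S_4 = -0.26 * (-2.41)^4 ≈ -8.77
The first 5 terms are: [-0.26, 0.63, -1.51, 3.64, -8.77]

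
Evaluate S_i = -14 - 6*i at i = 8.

S_8 = -14 + -6*8 = -14 + -48 = -62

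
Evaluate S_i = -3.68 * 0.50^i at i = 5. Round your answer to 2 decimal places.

S_5 = -3.68 * 0.5^5 ≈ -3.68 * 0.0313 ≈ -0.12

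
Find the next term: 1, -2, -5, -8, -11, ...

Differences: -2 - 1 = -3
This is an arithmetic sequence with common difference d = -3.
Next term = -11 + -3 = -14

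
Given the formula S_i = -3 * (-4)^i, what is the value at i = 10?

S_10 = -3 * (-4)^10 = -3 * 1048576 = -3145728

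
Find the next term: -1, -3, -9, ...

Ratios: -3 / -1 = 3.0
This is a geometric sequence with common ratio r = 3.
Next term = -9 * 3 = -27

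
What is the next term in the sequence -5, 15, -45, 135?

Ratios: 15 / -5 = -3.0
This is a geometric sequence with common ratio r = -3.
Next term = 135 * -3 = -405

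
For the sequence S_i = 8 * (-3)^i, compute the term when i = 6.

S_6 = 8 * (-3)^6 = 8 * 729 = 5832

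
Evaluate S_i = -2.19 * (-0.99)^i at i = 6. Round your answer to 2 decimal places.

S_6 = -2.19 * (-0.99)^6 ≈ -2.19 * 0.9415 ≈ -2.06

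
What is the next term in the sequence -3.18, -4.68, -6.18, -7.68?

Differences: -4.68 - -3.18 = -1.5
This is an arithmetic sequence with common difference d = -1.5.
Next term = -7.68 + -1.5 = -9.18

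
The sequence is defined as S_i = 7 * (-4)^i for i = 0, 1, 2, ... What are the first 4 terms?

This is a geometric sequence.
i=0: S_0 = 7 * (-4)^0 = 7
i=1: S_1 = 7 * (-4)^1 = -28
i=2: S_2 = 7 * (-4)^2 = 112
i=3: S_3 = 7 * (-4)^3 = -448
The first 4 terms are: [7, -28, 112, -448]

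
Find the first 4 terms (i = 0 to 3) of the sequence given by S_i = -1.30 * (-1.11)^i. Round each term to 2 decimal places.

This is a geometric sequence.
i=0: S_0 = -1.3 * (-1.11)^0 = -1.3
i=1: S_1 = -1.3 * (-1.11)^1 ≈ 1.44
i=2: S_2 = -1.3 * (-1.11)^2 ≈ -1.6
i=3: S_3 = -1.3 * (-1.11)^3 ≈ 1.78
The first 4 terms are: [-1.3, 1.44, -1.6, 1.78]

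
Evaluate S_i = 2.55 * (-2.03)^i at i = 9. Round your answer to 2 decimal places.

S_9 = 2.55 * (-2.03)^9 ≈ 2.55 * -585.4157 ≈ -1492.81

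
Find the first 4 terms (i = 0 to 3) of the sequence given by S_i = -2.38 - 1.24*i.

This is an arithmetic sequence.
i=0: S_0 = -2.38 + -1.24*0 = -2.38
i=1: S_1 = -2.38 + -1.24*1 = -3.62
i=2: S_2 = -2.38 + -1.24*2 = -4.86
i=3: S_3 = -2.38 + -1.24*3 = -6.1
The first 4 terms are: [-2.38, -3.62, -4.86, -6.1]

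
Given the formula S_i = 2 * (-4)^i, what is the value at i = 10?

S_10 = 2 * (-4)^10 = 2 * 1048576 = 2097152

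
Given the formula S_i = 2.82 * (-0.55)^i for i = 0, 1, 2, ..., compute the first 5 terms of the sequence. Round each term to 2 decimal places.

This is a geometric sequence.
i=0: S_0 = 2.82 * (-0.55)^0 = 2.82
i=1: S_1 = 2.82 * (-0.55)^1 ≈ -1.55
i=2: S_2 = 2.82 * (-0.55)^2 ≈ 0.85
i=3: S_3 = 2.82 * (-0.55)^3 ≈ -0.47
i=4: S_4 = 2.82 * (-0.55)^4 ≈ 0.26
The first 5 terms are: [2.82, -1.55, 0.85, -0.47, 0.26]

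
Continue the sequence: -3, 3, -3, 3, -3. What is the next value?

Ratios: 3 / -3 = -1.0
This is a geometric sequence with common ratio r = -1.
Next term = -3 * -1 = 3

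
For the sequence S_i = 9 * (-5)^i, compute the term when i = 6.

S_6 = 9 * (-5)^6 = 9 * 15625 = 140625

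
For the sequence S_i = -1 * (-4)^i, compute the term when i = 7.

S_7 = -1 * (-4)^7 = -1 * -16384 = 16384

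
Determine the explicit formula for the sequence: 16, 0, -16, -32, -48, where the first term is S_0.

Check differences: 0 - 16 = -16
-16 - 0 = -16
Common difference d = -16.
First term a = 16.
Formula: S_i = 16 - 16*i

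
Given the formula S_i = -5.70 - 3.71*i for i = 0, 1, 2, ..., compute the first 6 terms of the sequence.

This is an arithmetic sequence.
i=0: S_0 = -5.7 + -3.71*0 = -5.7
i=1: S_1 = -5.7 + -3.71*1 = -9.41
i=2: S_2 = -5.7 + -3.71*2 = -13.12
i=3: S_3 = -5.7 + -3.71*3 = -16.83
i=4: S_4 = -5.7 + -3.71*4 = -20.54
i=5: S_5 = -5.7 + -3.71*5 = -24.25
The first 6 terms are: [-5.7, -9.41, -13.12, -16.83, -20.54, -24.25]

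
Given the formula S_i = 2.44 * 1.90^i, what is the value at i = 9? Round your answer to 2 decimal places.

S_9 = 2.44 * 1.9^9 ≈ 2.44 * 322.6877 ≈ 787.36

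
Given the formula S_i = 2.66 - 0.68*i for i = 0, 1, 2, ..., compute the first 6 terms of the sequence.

This is an arithmetic sequence.
i=0: S_0 = 2.66 + -0.68*0 = 2.66
i=1: S_1 = 2.66 + -0.68*1 = 1.98
i=2: S_2 = 2.66 + -0.68*2 = 1.3
i=3: S_3 = 2.66 + -0.68*3 = 0.62
i=4: S_4 = 2.66 + -0.68*4 = -0.06
i=5: S_5 = 2.66 + -0.68*5 = -0.74
The first 6 terms are: [2.66, 1.98, 1.3, 0.62, -0.06, -0.74]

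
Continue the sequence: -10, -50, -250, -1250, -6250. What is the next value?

Ratios: -50 / -10 = 5.0
This is a geometric sequence with common ratio r = 5.
Next term = -6250 * 5 = -31250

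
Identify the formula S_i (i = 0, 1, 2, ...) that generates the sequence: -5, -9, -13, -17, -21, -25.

Check differences: -9 - -5 = -4
-13 - -9 = -4
Common difference d = -4.
First term a = -5.
Formula: S_i = -5 - 4*i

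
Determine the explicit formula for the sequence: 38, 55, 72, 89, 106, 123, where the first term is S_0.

Check differences: 55 - 38 = 17
72 - 55 = 17
Common difference d = 17.
First term a = 38.
Formula: S_i = 38 + 17*i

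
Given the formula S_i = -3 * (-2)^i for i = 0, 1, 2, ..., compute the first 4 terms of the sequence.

This is a geometric sequence.
i=0: S_0 = -3 * (-2)^0 = -3
i=1: S_1 = -3 * (-2)^1 = 6
i=2: S_2 = -3 * (-2)^2 = -12
i=3: S_3 = -3 * (-2)^3 = 24
The first 4 terms are: [-3, 6, -12, 24]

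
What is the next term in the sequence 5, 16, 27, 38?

Differences: 16 - 5 = 11
This is an arithmetic sequence with common difference d = 11.
Next term = 38 + 11 = 49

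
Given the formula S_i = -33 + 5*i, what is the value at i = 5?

S_5 = -33 + 5*5 = -33 + 25 = -8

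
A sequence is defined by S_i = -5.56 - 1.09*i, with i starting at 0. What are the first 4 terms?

This is an arithmetic sequence.
i=0: S_0 = -5.56 + -1.09*0 = -5.56
i=1: S_1 = -5.56 + -1.09*1 = -6.65
i=2: S_2 = -5.56 + -1.09*2 = -7.74
i=3: S_3 = -5.56 + -1.09*3 = -8.83
The first 4 terms are: [-5.56, -6.65, -7.74, -8.83]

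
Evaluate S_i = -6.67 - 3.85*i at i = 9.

S_9 = -6.67 + -3.85*9 = -6.67 + -34.65 = -41.32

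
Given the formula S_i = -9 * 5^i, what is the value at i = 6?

S_6 = -9 * 5^6 = -9 * 15625 = -140625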